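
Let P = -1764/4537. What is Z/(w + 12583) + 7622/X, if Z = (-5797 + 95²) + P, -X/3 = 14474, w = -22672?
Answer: -54708076435/110421646647 ≈ -0.49545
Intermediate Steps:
P = -1764/4537 (P = -1764*1/4537 = -1764/4537 ≈ -0.38880)
X = -43422 (X = -3*14474 = -43422)
Z = 14643672/4537 (Z = (-5797 + 95²) - 1764/4537 = (-5797 + 9025) - 1764/4537 = 3228 - 1764/4537 = 14643672/4537 ≈ 3227.6)
Z/(w + 12583) + 7622/X = 14643672/(4537*(-22672 + 12583)) + 7622/(-43422) = (14643672/4537)/(-10089) + 7622*(-1/43422) = (14643672/4537)*(-1/10089) - 3811/21711 = -4881224/15257931 - 3811/21711 = -54708076435/110421646647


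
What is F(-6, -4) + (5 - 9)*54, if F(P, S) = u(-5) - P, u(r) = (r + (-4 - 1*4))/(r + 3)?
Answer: -407/2 ≈ -203.50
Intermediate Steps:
u(r) = (-8 + r)/(3 + r) (u(r) = (r + (-4 - 4))/(3 + r) = (r - 8)/(3 + r) = (-8 + r)/(3 + r))
F(P, S) = 13/2 - P (F(P, S) = (-8 - 5)/(3 - 5) - P = -13/(-2) - P = -½*(-13) - P = 13/2 - P)
F(-6, -4) + (5 - 9)*54 = (13/2 - 1*(-6)) + (5 - 9)*54 = (13/2 + 6) - 4*54 = 25/2 - 216 = -407/2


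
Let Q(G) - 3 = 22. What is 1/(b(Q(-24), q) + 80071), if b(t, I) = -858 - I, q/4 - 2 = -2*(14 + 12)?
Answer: 1/79413 ≈ 1.2592e-5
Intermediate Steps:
Q(G) = 25 (Q(G) = 3 + 22 = 25)
q = -200 (q = 8 + 4*(-2*(14 + 12)) = 8 + 4*(-2*26) = 8 + 4*(-52) = 8 - 208 = -200)
1/(b(Q(-24), q) + 80071) = 1/((-858 - 1*(-200)) + 80071) = 1/((-858 + 200) + 80071) = 1/(-658 + 80071) = 1/79413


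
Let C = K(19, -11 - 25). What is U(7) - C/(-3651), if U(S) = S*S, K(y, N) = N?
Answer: 59621/1217 ≈ 48.990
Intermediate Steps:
U(S) = S**2
C = -36 (C = -11 - 25 = -36)
U(7) - C/(-3651) = 7**2 - (-36)/(-3651) = 49 - (-36)*(-1)/3651 = 49 - 1*12/1217 = 49 - 12/1217 = 59621/1217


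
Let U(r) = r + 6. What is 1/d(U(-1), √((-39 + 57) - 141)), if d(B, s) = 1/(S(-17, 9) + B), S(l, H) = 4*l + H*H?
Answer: 18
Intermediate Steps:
S(l, H) = H² + 4*l (S(l, H) = 4*l + H² = H² + 4*l)
U(r) = 6 + r
d(B, s) = 1/(13 + B) (d(B, s) = 1/((9² + 4*(-17)) + B) = 1/((81 - 68) + B) = 1/(13 + B))
1/d(U(-1), √((-39 + 57) - 141)) = 1/(1/(13 + (6 - 1))) = 1/(1/(13 + 5)) = 1/(1/18) = 18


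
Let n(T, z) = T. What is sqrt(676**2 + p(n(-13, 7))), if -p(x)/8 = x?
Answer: 2*sqrt(114270) ≈ 676.08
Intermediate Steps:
p(x) = -8*x
sqrt(676**2 + p(n(-13, 7))) = sqrt(676**2 - 8*(-13)) = sqrt(456976 + 104) = sqrt(457080) = 2*sqrt(114270)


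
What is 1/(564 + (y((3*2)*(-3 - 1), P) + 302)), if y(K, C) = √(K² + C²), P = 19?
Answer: 866/749019 - √937/749019 ≈ 0.0011153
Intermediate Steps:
y(K, C) = √(C² + K²)
1/(564 + (y((3*2)*(-3 - 1), P) + 302)) = 1/(564 + (√(19² + ((3*2)*(-3 - 1))²) + 302)) = 1/(564 + (√(361 + (6*(-4))²) + 302)) = 1/(564 + (√(361 + (-24)²) + 302)) = 1/(564 + (√(361 + 576) + 302)) = 1/(564 + (√937 + 302)) = 1/(564 + (302 + √937)) = 1/(866 + √937)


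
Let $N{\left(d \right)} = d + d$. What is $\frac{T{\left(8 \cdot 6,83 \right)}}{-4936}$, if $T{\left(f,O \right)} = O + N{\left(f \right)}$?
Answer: $- \frac{179}{4936} \approx -0.036264$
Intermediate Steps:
$N{\left(d \right)} = 2 d$
$T{\left(f,O \right)} = O + 2 f$
$\frac{T{\left(8 \cdot 6,83 \right)}}{-4936} = \frac{83 + 2 \cdot 8 \cdot 6}{-4936} = \left(83 + 2 \cdot 48\right) \left(- \frac{1}{4936}\right) = \left(83 + 96\right) \left(- \frac{1}{4936}\right) = 179 \left(- \frac{1}{4936}\right) = - \frac{179}{4936}$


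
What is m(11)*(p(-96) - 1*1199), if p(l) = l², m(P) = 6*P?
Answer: 529122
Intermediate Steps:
m(11)*(p(-96) - 1*1199) = (6*11)*((-96)² - 1*1199) = 66*(9216 - 1199) = 66*8017 = 529122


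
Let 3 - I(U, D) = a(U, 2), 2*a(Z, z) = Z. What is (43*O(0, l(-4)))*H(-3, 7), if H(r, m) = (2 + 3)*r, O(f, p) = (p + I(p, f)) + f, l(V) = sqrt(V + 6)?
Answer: -1935 - 645*sqrt(2)/2 ≈ -2391.1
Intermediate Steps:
l(V) = sqrt(6 + V)
a(Z, z) = Z/2
I(U, D) = 3 - U/2
O(f, p) = 3 + f + p/2 (O(f, p) = (p + (3 - p/2)) + f = (3 + p/2) + f = 3 + f + p/2)
H(r, m) = 5*r
(43*O(0, l(-4)))*H(-3, 7) = (43*(3 + 0 + sqrt(6 - 4)/2))*(5*(-3)) = (43*(3 + 0 + sqrt(2)/2))*(-15) = (43*(3 + sqrt(2)/2))*(-15) = (129 + 43*sqrt(2)/2)*(-15) = -1935 - 645*sqrt(2)/2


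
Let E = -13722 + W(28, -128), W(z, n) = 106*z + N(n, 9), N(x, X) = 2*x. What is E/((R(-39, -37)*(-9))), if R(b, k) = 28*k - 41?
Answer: -3670/3231 ≈ -1.1359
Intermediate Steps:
R(b, k) = -41 + 28*k
W(z, n) = 2*n + 106*z (W(z, n) = 106*z + 2*n = 2*n + 106*z)
E = -11010 (E = -13722 + (2*(-128) + 106*28) = -13722 + (-256 + 2968) = -13722 + 2712 = -11010)
E/((R(-39, -37)*(-9))) = -11010*(-1/(9*(-41 + 28*(-37)))) = -11010*(-1/(9*(-41 - 1036))) = -11010/((-1077*(-9))) = -11010/9693 = -11010*1/9693 = -3670/3231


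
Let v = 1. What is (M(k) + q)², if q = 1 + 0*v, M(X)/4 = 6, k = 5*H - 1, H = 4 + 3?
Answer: 625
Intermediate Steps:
H = 7
k = 34 (k = 5*7 - 1 = 35 - 1 = 34)
M(X) = 24 (M(X) = 4*6 = 24)
q = 1 (q = 1 + 0*1 = 1 + 0 = 1)
(M(k) + q)² = (24 + 1)² = 25² = 625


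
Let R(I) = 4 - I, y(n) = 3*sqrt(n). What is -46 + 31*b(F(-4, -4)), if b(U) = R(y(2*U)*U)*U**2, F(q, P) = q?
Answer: 1938 + 11904*I*sqrt(2) ≈ 1938.0 + 16835.0*I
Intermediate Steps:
b(U) = U**2*(4 - 3*sqrt(2)*U**(3/2)) (b(U) = (4 - 3*sqrt(2*U)*U)*U**2 = (4 - 3*(sqrt(2)*sqrt(U))*U)*U**2 = (4 - 3*sqrt(2)*sqrt(U)*U)*U**2 = (4 - 3*sqrt(2)*U**(3/2))*U**2 = U**2*(4 - 3*sqrt(2)*U**(3/2)))
-46 + 31*b(F(-4, -4)) = -46 + 31*((-4)**2*(4 - 3*sqrt(2)*(-4)**(3/2))) = -46 + 31*(16*(4 - 3*sqrt(2)*(-8*I))) = -46 + 31*(16*(4 + 24*I*sqrt(2))) = -46 + 31*(64 + 384*I*sqrt(2)) = -46 + (1984 + 11904*I*sqrt(2)) = 1938 + 11904*I*sqrt(2)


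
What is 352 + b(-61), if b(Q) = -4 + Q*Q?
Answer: 4069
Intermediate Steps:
b(Q) = -4 + Q²
352 + b(-61) = 352 + (-4 + (-61)²) = 352 + (-4 + 3721) = 352 + 3717 = 4069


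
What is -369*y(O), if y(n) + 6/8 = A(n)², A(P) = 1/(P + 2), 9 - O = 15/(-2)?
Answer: 1509579/5476 ≈ 275.67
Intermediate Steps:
O = 33/2 (O = 9 - 15/(-2) = 9 - 15*(-1)/2 = 9 - 1*(-15/2) = 9 + 15/2 = 33/2 ≈ 16.500)
A(P) = 1/(2 + P)
y(n) = -¾ + (2 + n)⁻² (y(n) = -¾ + (1/(2 + n))² = -¾ + (2 + n)⁻²)
-369*y(O) = -369*(-¾ + (2 + 33/2)⁻²) = -369*(-¾ + (37/2)⁻²) = -369*(-¾ + 4/1369) = -369*(-4091/5476) = 1509579/5476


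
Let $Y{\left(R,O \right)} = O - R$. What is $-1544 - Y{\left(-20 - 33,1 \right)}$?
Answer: $-1598$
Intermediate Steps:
$-1544 - Y{\left(-20 - 33,1 \right)} = -1544 - \left(1 - \left(-20 - 33\right)\right) = -1544 - \left(1 - -53\right) = -1544 - \left(1 + 53\right) = -1544 - 54 = -1598$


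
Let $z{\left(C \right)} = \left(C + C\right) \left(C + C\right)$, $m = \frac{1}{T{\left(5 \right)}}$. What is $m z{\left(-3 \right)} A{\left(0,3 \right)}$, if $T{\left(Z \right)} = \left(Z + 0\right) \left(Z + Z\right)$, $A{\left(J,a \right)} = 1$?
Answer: $\frac{18}{25} \approx 0.72$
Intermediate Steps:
$T{\left(Z \right)} = 2 Z^{2}$ ($T{\left(Z \right)} = Z 2 Z = 2 Z^{2}$)
$m = \frac{1}{50}$ ($m = \frac{1}{2 \cdot 5^{2}} = \frac{1}{2 \cdot 25} = \frac{1}{50} \approx 0.02$)
$z{\left(C \right)} = 4 C^{2}$ ($z{\left(C \right)} = 2 C 2 C = 4 C^{2}$)
$m z{\left(-3 \right)} A{\left(0,3 \right)} = \frac{4 \left(-3\right)^{2}}{50} \cdot 1 = \frac{4 \cdot 9}{50} \cdot 1 = \frac{1}{50} \cdot 36 \cdot 1 = \frac{18}{25} \cdot 1 = \frac{18}{25}$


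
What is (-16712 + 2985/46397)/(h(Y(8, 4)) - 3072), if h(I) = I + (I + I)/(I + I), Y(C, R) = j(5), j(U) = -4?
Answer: 775383679/142670775 ≈ 5.4348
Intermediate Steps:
Y(C, R) = -4
h(I) = 1 + I (h(I) = I + (2*I)/((2*I)) = I + (2*I)*(1/(2*I)) = I + 1 = 1 + I)
(-16712 + 2985/46397)/(h(Y(8, 4)) - 3072) = (-16712 + 2985/46397)/((1 - 4) - 3072) = (-16712 + 2985*(1/46397))/(-3 - 3072) = (-16712 + 2985/46397)/(-3075) = -775383679/46397*(-1/3075) = 775383679/142670775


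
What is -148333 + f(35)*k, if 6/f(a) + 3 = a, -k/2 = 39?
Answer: -1186781/8 ≈ -1.4835e+5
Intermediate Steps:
k = -78 (k = -2*39 = -78)
f(a) = 6/(-3 + a)
-148333 + f(35)*k = -148333 + (6/(-3 + 35))*(-78) = -148333 + (6/32)*(-78) = -148333 + (6*(1/32))*(-78) = -148333 + (3/16)*(-78) = -148333 - 117/8 = -1186781/8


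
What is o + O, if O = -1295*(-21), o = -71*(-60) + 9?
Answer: 31464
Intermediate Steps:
o = 4269 (o = 4260 + 9 = 4269)
O = 27195
o + O = 4269 + 27195 = 31464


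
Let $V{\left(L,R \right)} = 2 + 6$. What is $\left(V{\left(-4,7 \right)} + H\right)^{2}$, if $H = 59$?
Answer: $4489$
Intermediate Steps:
$V{\left(L,R \right)} = 8$
$\left(V{\left(-4,7 \right)} + H\right)^{2} = \left(8 + 59\right)^{2} = 67^{2} = 4489$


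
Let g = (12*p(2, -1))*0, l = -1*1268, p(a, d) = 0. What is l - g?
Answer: -1268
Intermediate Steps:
l = -1268
g = 0 (g = (12*0)*0 = 0*0 = 0)
l - g = -1268 - 1*0 = -1268 + 0 = -1268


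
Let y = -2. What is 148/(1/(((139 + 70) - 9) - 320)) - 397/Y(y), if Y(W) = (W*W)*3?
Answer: -213517/12 ≈ -17793.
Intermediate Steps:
Y(W) = 3*W² (Y(W) = W²*3 = 3*W²)
148/(1/(((139 + 70) - 9) - 320)) - 397/Y(y) = 148/(1/(((139 + 70) - 9) - 320)) - 397/(3*(-2)²) = 148/(1/((209 - 9) - 320)) - 397/(3*4) = 148/(1/(200 - 320)) - 397/12 = 148/(1/(-120)) - 397*1/12 = 148/(-1/120) - 397/12 = 148*(-120) - 397/12 = -17760 - 397/12 = -213517/12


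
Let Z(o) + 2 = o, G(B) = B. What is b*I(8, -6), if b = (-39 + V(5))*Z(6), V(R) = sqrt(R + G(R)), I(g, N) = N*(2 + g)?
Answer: 9360 - 240*sqrt(10) ≈ 8601.0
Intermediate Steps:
V(R) = sqrt(2)*sqrt(R) (V(R) = sqrt(R + R) = sqrt(2*R) = sqrt(2)*sqrt(R))
Z(o) = -2 + o
b = -156 + 4*sqrt(10) (b = (-39 + sqrt(2)*sqrt(5))*(-2 + 6) = (-39 + sqrt(10))*4 = -156 + 4*sqrt(10) ≈ -143.35)
b*I(8, -6) = (-156 + 4*sqrt(10))*(-6*(2 + 8)) = (-156 + 4*sqrt(10))*(-6*10) = (-156 + 4*sqrt(10))*(-60) = 9360 - 240*sqrt(10)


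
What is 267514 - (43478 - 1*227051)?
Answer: 451087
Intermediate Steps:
267514 - (43478 - 1*227051) = 267514 - (43478 - 227051) = 267514 - 1*(-183573) = 267514 + 183573 = 451087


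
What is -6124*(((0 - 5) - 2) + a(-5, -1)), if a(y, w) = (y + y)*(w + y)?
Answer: -324572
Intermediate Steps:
a(y, w) = 2*y*(w + y) (a(y, w) = (2*y)*(w + y) = 2*y*(w + y))
-6124*(((0 - 5) - 2) + a(-5, -1)) = -6124*(((0 - 5) - 2) + 2*(-5)*(-1 - 5)) = -6124*((-5 - 2) + 2*(-5)*(-6)) = -6124*(-7 + 60) = -6124*53 = -324572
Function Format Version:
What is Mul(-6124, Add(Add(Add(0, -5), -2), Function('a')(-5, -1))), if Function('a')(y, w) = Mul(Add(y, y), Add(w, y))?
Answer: -324572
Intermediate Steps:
Function('a')(y, w) = Mul(2, y, Add(w, y)) (Function('a')(y, w) = Mul(Mul(2, y), Add(w, y)) = Mul(2, y, Add(w, y)))
Mul(-6124, Add(Add(Add(0, -5), -2), Function('a')(-5, -1))) = Mul(-6124, Add(Add(Add(0, -5), -2), Mul(2, -5, Add(-1, -5)))) = Mul(-6124, Add(Add(-5, -2), Mul(2, -5, -6))) = Mul(-6124, Add(-7, 60)) = Mul(-6124, 53) = -324572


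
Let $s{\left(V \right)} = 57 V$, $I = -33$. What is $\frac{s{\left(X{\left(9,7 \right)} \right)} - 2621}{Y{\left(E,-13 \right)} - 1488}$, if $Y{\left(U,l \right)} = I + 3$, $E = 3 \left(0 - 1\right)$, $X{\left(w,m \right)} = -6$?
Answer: $\frac{2963}{1518} \approx 1.9519$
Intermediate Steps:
$E = -3$ ($E = 3 \left(-1\right) = -3$)
$Y{\left(U,l \right)} = -30$ ($Y{\left(U,l \right)} = -33 + 3 = -30$)
$\frac{s{\left(X{\left(9,7 \right)} \right)} - 2621}{Y{\left(E,-13 \right)} - 1488} = \frac{57 \left(-6\right) - 2621}{-30 - 1488} = \frac{-342 - 2621}{-1518} = \left(-2963\right) \left(- \frac{1}{1518}\right) = \frac{2963}{1518}$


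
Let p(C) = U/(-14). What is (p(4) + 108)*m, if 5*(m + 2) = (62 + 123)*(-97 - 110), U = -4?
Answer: -5807038/7 ≈ -8.2958e+5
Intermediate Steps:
p(C) = 2/7 (p(C) = -4/(-14) = -4*(-1/14) = 2/7)
m = -7661 (m = -2 + ((62 + 123)*(-97 - 110))/5 = -2 + (185*(-207))/5 = -2 + (⅕)*(-38295) = -2 - 7659 = -7661)
(p(4) + 108)*m = (2/7 + 108)*(-7661) = (758/7)*(-7661) = -5807038/7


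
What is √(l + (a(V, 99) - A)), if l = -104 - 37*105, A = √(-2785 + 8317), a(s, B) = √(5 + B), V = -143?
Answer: √(-3989 - 2*√1383 + 2*√26) ≈ 63.665*I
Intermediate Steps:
A = 2*√1383 (A = √5532 = 2*√1383 ≈ 74.377)
l = -3989 (l = -104 - 3885 = -3989)
√(l + (a(V, 99) - A)) = √(-3989 + (√(5 + 99) - 2*√1383)) = √(-3989 + (√104 - 2*√1383)) = √(-3989 + (2*√26 - 2*√1383)) = √(-3989 + (-2*√1383 + 2*√26)) = √(-3989 - 2*√1383 + 2*√26)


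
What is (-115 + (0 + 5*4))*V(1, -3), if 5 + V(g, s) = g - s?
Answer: 95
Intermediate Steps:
V(g, s) = -5 + g - s (V(g, s) = -5 + (g - s) = -5 + g - s)
(-115 + (0 + 5*4))*V(1, -3) = (-115 + (0 + 5*4))*(-5 + 1 - 1*(-3)) = (-115 + (0 + 20))*(-5 + 1 + 3) = (-115 + 20)*(-1) = -95*(-1) = 95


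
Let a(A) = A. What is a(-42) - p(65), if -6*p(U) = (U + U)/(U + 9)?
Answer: -9259/222 ≈ -41.707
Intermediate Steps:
p(U) = -U/(3*(9 + U)) (p(U) = -(U + U)/(6*(U + 9)) = -2*U/(6*(9 + U)) = -U/(3*(9 + U)))
a(-42) - p(65) = -42 - (-1)*65/(27 + 3*65) = -42 - (-1)*65/(27 + 195) = -42 - (-1)*65/222 = -42 - 1*(-65/222) = -42 + 65/222 = -9259/222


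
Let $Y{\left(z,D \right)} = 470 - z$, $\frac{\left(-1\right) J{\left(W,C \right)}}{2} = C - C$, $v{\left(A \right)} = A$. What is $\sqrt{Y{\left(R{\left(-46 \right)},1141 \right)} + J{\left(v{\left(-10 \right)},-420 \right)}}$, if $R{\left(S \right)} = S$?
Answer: $2 \sqrt{129} \approx 22.716$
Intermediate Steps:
$J{\left(W,C \right)} = 0$ ($J{\left(W,C \right)} = - 2 \left(C - C\right) = \left(-2\right) 0 = 0$)
$\sqrt{Y{\left(R{\left(-46 \right)},1141 \right)} + J{\left(v{\left(-10 \right)},-420 \right)}} = \sqrt{\left(470 - -46\right) + 0} = \sqrt{\left(470 + 46\right) + 0} = \sqrt{516 + 0} = \sqrt{516} = 2 \sqrt{129}$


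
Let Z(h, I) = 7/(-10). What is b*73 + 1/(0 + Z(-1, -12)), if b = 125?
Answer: 63865/7 ≈ 9123.6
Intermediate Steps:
Z(h, I) = -7/10 (Z(h, I) = 7*(-⅒) = -7/10)
b*73 + 1/(0 + Z(-1, -12)) = 125*73 + 1/(0 - 7/10) = 9125 + 1/(-7/10) = 9125 - 10/7 = 63865/7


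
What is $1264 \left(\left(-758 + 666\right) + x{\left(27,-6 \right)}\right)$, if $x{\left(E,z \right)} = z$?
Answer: $-123872$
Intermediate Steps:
$1264 \left(\left(-758 + 666\right) + x{\left(27,-6 \right)}\right) = 1264 \left(\left(-758 + 666\right) - 6\right) = 1264 \left(-92 - 6\right) = 1264 \left(-98\right) = -123872$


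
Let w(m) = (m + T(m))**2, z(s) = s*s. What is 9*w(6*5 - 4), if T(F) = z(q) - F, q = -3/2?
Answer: 729/16 ≈ 45.563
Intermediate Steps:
q = -3/2 (q = -3*1/2 = -3/2 ≈ -1.5000)
z(s) = s**2
T(F) = 9/4 - F (T(F) = (-3/2)**2 - F = 9/4 - F)
w(m) = 81/16 (w(m) = (m + (9/4 - m))**2 = (9/4)**2 = 81/16)
9*w(6*5 - 4) = 9*(81/16) = 729/16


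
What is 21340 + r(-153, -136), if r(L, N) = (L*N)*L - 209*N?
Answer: -3133860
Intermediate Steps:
r(L, N) = -209*N + N*L² (r(L, N) = N*L² - 209*N = -209*N + N*L²)
21340 + r(-153, -136) = 21340 - 136*(-209 + (-153)²) = 21340 - 136*(-209 + 23409) = 21340 - 136*23200 = 21340 - 3155200 = -3133860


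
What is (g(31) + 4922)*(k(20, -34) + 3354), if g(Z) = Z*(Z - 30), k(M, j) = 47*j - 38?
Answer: 8509254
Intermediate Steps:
k(M, j) = -38 + 47*j
g(Z) = Z*(-30 + Z)
(g(31) + 4922)*(k(20, -34) + 3354) = (31*(-30 + 31) + 4922)*((-38 + 47*(-34)) + 3354) = (31*1 + 4922)*((-38 - 1598) + 3354) = (31 + 4922)*(-1636 + 3354) = 4953*1718 = 8509254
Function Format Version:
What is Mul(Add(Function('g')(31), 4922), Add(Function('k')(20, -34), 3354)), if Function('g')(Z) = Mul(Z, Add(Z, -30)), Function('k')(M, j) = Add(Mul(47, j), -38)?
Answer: 8509254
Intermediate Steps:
Function('k')(M, j) = Add(-38, Mul(47, j))
Function('g')(Z) = Mul(Z, Add(-30, Z))
Mul(Add(Function('g')(31), 4922), Add(Function('k')(20, -34), 3354)) = Mul(Add(Mul(31, Add(-30, 31)), 4922), Add(Add(-38, Mul(47, -34)), 3354)) = Mul(Add(Mul(31, 1), 4922), Add(Add(-38, -1598), 3354)) = Mul(Add(31, 4922), Add(-1636, 3354)) = Mul(4953, 1718) = 8509254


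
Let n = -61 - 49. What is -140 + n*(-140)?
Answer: 15260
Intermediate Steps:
n = -110
-140 + n*(-140) = -140 - 110*(-140) = -140 + 15400 = 15260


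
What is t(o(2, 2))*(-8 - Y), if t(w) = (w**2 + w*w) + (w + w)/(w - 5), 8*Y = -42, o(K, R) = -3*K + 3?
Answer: -825/16 ≈ -51.563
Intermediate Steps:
o(K, R) = 3 - 3*K
Y = -21/4 (Y = (1/8)*(-42) = -21/4 ≈ -5.2500)
t(w) = 2*w**2 + 2*w/(-5 + w) (t(w) = (w**2 + w**2) + (2*w)/(-5 + w) = 2*w**2 + 2*w/(-5 + w))
t(o(2, 2))*(-8 - Y) = (2*(3 - 3*2)*(1 + (3 - 3*2)**2 - 5*(3 - 3*2))/(-5 + (3 - 3*2)))*(-8 - 1*(-21/4)) = (2*(3 - 6)*(1 + (3 - 6)**2 - 5*(3 - 6))/(-5 + (3 - 6)))*(-8 + 21/4) = (2*(-3)*(1 + (-3)**2 - 5*(-3))/(-5 - 3))*(-11/4) = (2*(-3)*(1 + 9 + 15)/(-8))*(-11/4) = (2*(-3)*(-1/8)*25)*(-11/4) = (75/4)*(-11/4) = -825/16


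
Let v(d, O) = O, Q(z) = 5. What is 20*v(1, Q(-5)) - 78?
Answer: 22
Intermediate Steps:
20*v(1, Q(-5)) - 78 = 20*5 - 78 = 100 - 78 = 22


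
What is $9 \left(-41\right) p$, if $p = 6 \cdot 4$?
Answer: $-8856$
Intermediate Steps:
$p = 24$
$9 \left(-41\right) p = 9 \left(-41\right) 24 = \left(-369\right) 24 = -8856$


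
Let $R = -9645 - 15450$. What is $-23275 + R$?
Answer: $-48370$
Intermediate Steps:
$R = -25095$ ($R = -9645 - 15450 = -25095$)
$-23275 + R = -23275 - 25095 = -48370$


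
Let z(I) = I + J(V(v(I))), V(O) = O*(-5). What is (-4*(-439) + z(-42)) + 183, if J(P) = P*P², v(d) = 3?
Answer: -1478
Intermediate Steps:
V(O) = -5*O
J(P) = P³
z(I) = -3375 + I (z(I) = I + (-5*3)³ = I + (-15)³ = I - 3375 = -3375 + I)
(-4*(-439) + z(-42)) + 183 = (-4*(-439) + (-3375 - 42)) + 183 = (1756 - 3417) + 183 = -1661 + 183 = -1478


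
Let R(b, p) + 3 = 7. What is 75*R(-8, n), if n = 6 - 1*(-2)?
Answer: 300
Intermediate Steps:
n = 8 (n = 6 + 2 = 8)
R(b, p) = 4 (R(b, p) = -3 + 7 = 4)
75*R(-8, n) = 75*4 = 300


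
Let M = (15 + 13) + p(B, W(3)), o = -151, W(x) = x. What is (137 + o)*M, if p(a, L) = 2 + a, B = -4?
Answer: -364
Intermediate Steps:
M = 26 (M = (15 + 13) + (2 - 4) = 28 - 2 = 26)
(137 + o)*M = (137 - 151)*26 = -14*26 = -364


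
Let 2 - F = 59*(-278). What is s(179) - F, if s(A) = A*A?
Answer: 15637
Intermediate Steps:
F = 16404 (F = 2 - 59*(-278) = 2 - 1*(-16402) = 2 + 16402 = 16404)
s(A) = A²
s(179) - F = 179² - 1*16404 = 32041 - 16404 = 15637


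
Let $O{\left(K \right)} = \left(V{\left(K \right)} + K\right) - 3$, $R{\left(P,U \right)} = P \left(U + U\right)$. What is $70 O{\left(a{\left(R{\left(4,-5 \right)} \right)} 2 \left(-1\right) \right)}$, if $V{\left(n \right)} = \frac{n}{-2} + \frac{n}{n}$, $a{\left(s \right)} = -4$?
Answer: $140$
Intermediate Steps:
$R{\left(P,U \right)} = 2 P U$ ($R{\left(P,U \right)} = P 2 U = 2 P U$)
$V{\left(n \right)} = 1 - \frac{n}{2}$ ($V{\left(n \right)} = n \left(- \frac{1}{2}\right) + 1 = - \frac{n}{2} + 1 = 1 - \frac{n}{2}$)
$O{\left(K \right)} = -2 + \frac{K}{2}$ ($O{\left(K \right)} = \left(\left(1 - \frac{K}{2}\right) + K\right) - 3 = \left(1 + \frac{K}{2}\right) - 3 = -2 + \frac{K}{2}$)
$70 O{\left(a{\left(R{\left(4,-5 \right)} \right)} 2 \left(-1\right) \right)} = 70 \left(-2 + \frac{\left(-4\right) 2 \left(-1\right)}{2}\right) = 70 \left(-2 + \frac{\left(-8\right) \left(-1\right)}{2}\right) = 70 \left(-2 + \frac{1}{2} \cdot 8\right) = 70 \left(-2 + 4\right) = 70 \cdot 2 = 140$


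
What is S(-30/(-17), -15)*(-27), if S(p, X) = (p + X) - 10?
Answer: 10665/17 ≈ 627.35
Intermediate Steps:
S(p, X) = -10 + X + p (S(p, X) = (X + p) - 10 = -10 + X + p)
S(-30/(-17), -15)*(-27) = (-10 - 15 - 30/(-17))*(-27) = (-10 - 15 - 30*(-1/17))*(-27) = (-10 - 15 + 30/17)*(-27) = -395/17*(-27) = 10665/17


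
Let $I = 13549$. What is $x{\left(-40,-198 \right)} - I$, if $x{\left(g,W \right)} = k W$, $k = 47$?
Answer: $-22855$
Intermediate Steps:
$x{\left(g,W \right)} = 47 W$
$x{\left(-40,-198 \right)} - I = 47 \left(-198\right) - 13549 = -9306 - 13549 = -22855$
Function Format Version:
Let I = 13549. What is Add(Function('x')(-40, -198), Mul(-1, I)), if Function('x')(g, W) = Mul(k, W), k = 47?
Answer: -22855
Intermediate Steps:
Function('x')(g, W) = Mul(47, W)
Add(Function('x')(-40, -198), Mul(-1, I)) = Add(Mul(47, -198), Mul(-1, 13549)) = Add(-9306, -13549) = -22855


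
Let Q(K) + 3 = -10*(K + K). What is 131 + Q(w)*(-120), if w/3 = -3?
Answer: -21109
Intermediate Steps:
w = -9 (w = 3*(-3) = -9)
Q(K) = -3 - 20*K (Q(K) = -3 - 10*(K + K) = -3 - 20*K)
131 + Q(w)*(-120) = 131 + (-3 - 20*(-9))*(-120) = 131 + (-3 + 180)*(-120) = 131 + 177*(-120) = 131 - 21240 = -21109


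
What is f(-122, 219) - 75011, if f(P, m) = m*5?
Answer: -73916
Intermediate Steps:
f(P, m) = 5*m
f(-122, 219) - 75011 = 5*219 - 75011 = 1095 - 75011 = -73916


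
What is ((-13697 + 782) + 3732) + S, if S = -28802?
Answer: -37985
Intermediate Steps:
((-13697 + 782) + 3732) + S = ((-13697 + 782) + 3732) - 28802 = (-12915 + 3732) - 28802 = -9183 - 28802 = -37985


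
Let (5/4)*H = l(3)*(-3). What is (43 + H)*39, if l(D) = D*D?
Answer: 4173/5 ≈ 834.60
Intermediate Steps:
l(D) = D²
H = -108/5 (H = 4*(3²*(-3))/5 = 4*(9*(-3))/5 = (⅘)*(-27) = -108/5 ≈ -21.600)
(43 + H)*39 = (43 - 108/5)*39 = (107/5)*39 = 4173/5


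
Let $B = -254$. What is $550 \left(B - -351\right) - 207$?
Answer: $53143$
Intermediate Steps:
$550 \left(B - -351\right) - 207 = 550 \left(-254 - -351\right) - 207 = 550 \left(-254 + 351\right) - 207 = 550 \cdot 97 - 207 = 53350 - 207 = 53143$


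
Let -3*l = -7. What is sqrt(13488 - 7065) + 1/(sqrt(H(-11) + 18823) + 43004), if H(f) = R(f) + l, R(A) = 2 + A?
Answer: 129012/5547975599 + sqrt(6423) - sqrt(169347)/5547975599 ≈ 80.144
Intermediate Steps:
l = 7/3 (l = -1/3*(-7) = 7/3 ≈ 2.3333)
H(f) = 13/3 + f (H(f) = (2 + f) + 7/3 = 13/3 + f)
sqrt(13488 - 7065) + 1/(sqrt(H(-11) + 18823) + 43004) = sqrt(13488 - 7065) + 1/(sqrt((13/3 - 11) + 18823) + 43004) = sqrt(6423) + 1/(sqrt(-20/3 + 18823) + 43004) = sqrt(6423) + 1/(sqrt(56449/3) + 43004) = sqrt(6423) + 1/(sqrt(169347)/3 + 43004) = sqrt(6423) + 1/(43004 + sqrt(169347)/3)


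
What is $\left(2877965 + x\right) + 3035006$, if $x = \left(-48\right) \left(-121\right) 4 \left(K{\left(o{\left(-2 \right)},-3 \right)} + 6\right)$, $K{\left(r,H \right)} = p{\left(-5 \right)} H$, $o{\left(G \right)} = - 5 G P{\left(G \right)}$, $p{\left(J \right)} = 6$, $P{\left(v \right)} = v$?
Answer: $5634187$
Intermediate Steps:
$o{\left(G \right)} = - 5 G^{2}$ ($o{\left(G \right)} = - 5 G G = - 5 G^{2}$)
$K{\left(r,H \right)} = 6 H$
$x = -278784$ ($x = \left(-48\right) \left(-121\right) 4 \left(6 \left(-3\right) + 6\right) = 5808 \cdot 4 \left(-18 + 6\right) = 5808 \cdot 4 \left(-12\right) = 5808 \left(-48\right) = -278784$)
$\left(2877965 + x\right) + 3035006 = \left(2877965 - 278784\right) + 3035006 = 2599181 + 3035006 = 5634187$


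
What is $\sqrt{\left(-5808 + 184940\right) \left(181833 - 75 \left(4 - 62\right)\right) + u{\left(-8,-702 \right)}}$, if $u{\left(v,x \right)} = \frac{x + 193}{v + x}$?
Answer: $\frac{\sqrt{16812407044300990}}{710} \approx 1.8262 \cdot 10^{5}$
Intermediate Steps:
$u{\left(v,x \right)} = \frac{193 + x}{v + x}$
$\sqrt{\left(-5808 + 184940\right) \left(181833 - 75 \left(4 - 62\right)\right) + u{\left(-8,-702 \right)}} = \sqrt{\left(-5808 + 184940\right) \left(181833 - 75 \left(4 - 62\right)\right) + \frac{193 - 702}{-8 - 702}} = \sqrt{179132 \left(181833 - -4350\right) + \frac{1}{-710} \left(-509\right)} = \sqrt{179132 \left(181833 + 4350\right) - - \frac{509}{710}} = \sqrt{179132 \cdot 186183 + \frac{509}{710}} = \sqrt{33351333156 + \frac{509}{710}} = \sqrt{\frac{23679446541269}{710}} = \frac{\sqrt{16812407044300990}}{710}$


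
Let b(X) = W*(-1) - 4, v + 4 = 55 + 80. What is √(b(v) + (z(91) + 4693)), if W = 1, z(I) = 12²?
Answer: 4*√302 ≈ 69.513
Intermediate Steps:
z(I) = 144
v = 131 (v = -4 + (55 + 80) = -4 + 135 = 131)
b(X) = -5 (b(X) = 1*(-1) - 4 = -1 - 4 = -5)
√(b(v) + (z(91) + 4693)) = √(-5 + (144 + 4693)) = √(-5 + 4837) = √4832 = 4*√302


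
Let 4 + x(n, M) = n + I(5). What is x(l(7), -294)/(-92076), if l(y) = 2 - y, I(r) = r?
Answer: 1/23019 ≈ 4.3442e-5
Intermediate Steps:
x(n, M) = 1 + n (x(n, M) = -4 + (n + 5) = -4 + (5 + n) = 1 + n)
x(l(7), -294)/(-92076) = (1 + (2 - 1*7))/(-92076) = (1 + (2 - 7))*(-1/92076) = (1 - 5)*(-1/92076) = -4*(-1/92076) = 1/23019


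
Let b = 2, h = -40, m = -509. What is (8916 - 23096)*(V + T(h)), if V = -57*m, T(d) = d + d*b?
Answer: -409702740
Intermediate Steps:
T(d) = 3*d (T(d) = d + d*2 = d + 2*d = 3*d)
V = 29013 (V = -57*(-509) = 29013)
(8916 - 23096)*(V + T(h)) = (8916 - 23096)*(29013 + 3*(-40)) = -14180*(29013 - 120) = -14180*28893 = -409702740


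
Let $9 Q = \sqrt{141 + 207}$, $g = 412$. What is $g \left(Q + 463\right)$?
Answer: $190756 + \frac{824 \sqrt{87}}{9} \approx 1.9161 \cdot 10^{5}$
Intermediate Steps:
$Q = \frac{2 \sqrt{87}}{9}$ ($Q = \frac{\sqrt{141 + 207}}{9} = \frac{\sqrt{348}}{9} = \frac{2 \sqrt{87}}{9} \approx 2.0728$)
$g \left(Q + 463\right) = 412 \left(\frac{2 \sqrt{87}}{9} + 463\right) = 412 \left(463 + \frac{2 \sqrt{87}}{9}\right) = 190756 + \frac{824 \sqrt{87}}{9}$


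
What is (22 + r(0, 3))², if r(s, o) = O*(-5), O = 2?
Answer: 144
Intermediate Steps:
r(s, o) = -10 (r(s, o) = 2*(-5) = -10)
(22 + r(0, 3))² = (22 - 10)² = 12² = 144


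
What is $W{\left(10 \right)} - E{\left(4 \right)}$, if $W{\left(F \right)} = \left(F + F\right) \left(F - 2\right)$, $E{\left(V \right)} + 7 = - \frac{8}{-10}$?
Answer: $\frac{831}{5} \approx 166.2$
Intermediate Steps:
$E{\left(V \right)} = - \frac{31}{5}$ ($E{\left(V \right)} = -7 - \frac{8}{-10} = -7 - - \frac{4}{5} = -7 + \frac{4}{5} = - \frac{31}{5}$)
$W{\left(F \right)} = 2 F \left(-2 + F\right)$
$W{\left(10 \right)} - E{\left(4 \right)} = 2 \cdot 10 \left(-2 + 10\right) - - \frac{31}{5} = 2 \cdot 10 \cdot 8 + \frac{31}{5} = 160 + \frac{31}{5} = \frac{831}{5}$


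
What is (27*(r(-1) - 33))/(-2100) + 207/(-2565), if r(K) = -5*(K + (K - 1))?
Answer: 3007/19950 ≈ 0.15073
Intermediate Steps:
r(K) = 5 - 10*K (r(K) = -5*(K + (-1 + K)) = -5*(-1 + 2*K) = 5 - 10*K)
(27*(r(-1) - 33))/(-2100) + 207/(-2565) = (27*((5 - 10*(-1)) - 33))/(-2100) + 207/(-2565) = (27*((5 + 10) - 33))*(-1/2100) + 207*(-1/2565) = (27*(15 - 33))*(-1/2100) - 23/285 = (27*(-18))*(-1/2100) - 23/285 = -486*(-1/2100) - 23/285 = 81/350 - 23/285 = 3007/19950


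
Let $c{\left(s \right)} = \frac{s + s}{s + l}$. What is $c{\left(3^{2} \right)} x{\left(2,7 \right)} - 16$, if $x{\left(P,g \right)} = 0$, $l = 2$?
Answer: $-16$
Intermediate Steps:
$c{\left(s \right)} = \frac{2 s}{2 + s}$ ($c{\left(s \right)} = \frac{s + s}{s + 2} = \frac{2 s}{2 + s}$)
$c{\left(3^{2} \right)} x{\left(2,7 \right)} - 16 = \frac{2 \cdot 3^{2}}{2 + 3^{2}} \cdot 0 - 16 = 2 \cdot 9 \frac{1}{2 + 9} \cdot 0 - 16 = 2 \cdot 9 \cdot \frac{1}{11} \cdot 0 - 16 = \frac{18}{11} \cdot 0 - 16 = 0 - 16 = -16$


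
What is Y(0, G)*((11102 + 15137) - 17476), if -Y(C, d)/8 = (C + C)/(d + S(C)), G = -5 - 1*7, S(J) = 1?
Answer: 0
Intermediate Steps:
G = -12 (G = -5 - 7 = -12)
Y(C, d) = -16*C/(1 + d) (Y(C, d) = -8*(C + C)/(d + 1) = -8*2*C/(1 + d) = -16*C/(1 + d))
Y(0, G)*((11102 + 15137) - 17476) = (-16*0/(1 - 12))*((11102 + 15137) - 17476) = (-16*0/(-11))*(26239 - 17476) = -16*0*(-1/11)*8763 = 0*8763 = 0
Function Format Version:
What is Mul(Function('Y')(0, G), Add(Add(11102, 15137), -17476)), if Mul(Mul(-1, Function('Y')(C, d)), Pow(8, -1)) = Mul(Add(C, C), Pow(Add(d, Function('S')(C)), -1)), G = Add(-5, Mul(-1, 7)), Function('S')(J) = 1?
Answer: 0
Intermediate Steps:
G = -12 (G = Add(-5, -7) = -12)
Function('Y')(C, d) = Mul(-16, C, Pow(Add(1, d), -1)) (Function('Y')(C, d) = Mul(-8, Mul(Add(C, C), Pow(Add(d, 1), -1))) = Mul(-8, Mul(Mul(2, C), Pow(Add(1, d), -1))) = Mul(-8, Mul(2, C, Pow(Add(1, d), -1))) = Mul(-16, C, Pow(Add(1, d), -1)))
Mul(Function('Y')(0, G), Add(Add(11102, 15137), -17476)) = Mul(Mul(-16, 0, Pow(Add(1, -12), -1)), Add(Add(11102, 15137), -17476)) = Mul(Mul(-16, 0, Pow(-11, -1)), Add(26239, -17476)) = Mul(Mul(-16, 0, Rational(-1, 11)), 8763) = Mul(0, 8763) = 0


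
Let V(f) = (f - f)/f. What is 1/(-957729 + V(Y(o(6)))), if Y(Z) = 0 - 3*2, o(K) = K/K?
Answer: -1/957729 ≈ -1.0441e-6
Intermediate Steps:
o(K) = 1
Y(Z) = -6 (Y(Z) = 0 - 6 = -6)
V(f) = 0 (V(f) = 0/f = 0)
1/(-957729 + V(Y(o(6)))) = 1/(-957729 + 0) = 1/(-957729) = -1/957729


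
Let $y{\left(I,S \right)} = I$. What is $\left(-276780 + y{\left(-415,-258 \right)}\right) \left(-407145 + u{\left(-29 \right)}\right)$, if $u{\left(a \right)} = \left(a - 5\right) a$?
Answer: $112585244005$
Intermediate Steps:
$u{\left(a \right)} = a \left(-5 + a\right)$ ($u{\left(a \right)} = \left(-5 + a\right) a = a \left(-5 + a\right)$)
$\left(-276780 + y{\left(-415,-258 \right)}\right) \left(-407145 + u{\left(-29 \right)}\right) = \left(-276780 - 415\right) \left(-407145 - 29 \left(-5 - 29\right)\right) = - 277195 \left(-407145 - -986\right) = - 277195 \left(-407145 + 986\right) = \left(-277195\right) \left(-406159\right) = 112585244005$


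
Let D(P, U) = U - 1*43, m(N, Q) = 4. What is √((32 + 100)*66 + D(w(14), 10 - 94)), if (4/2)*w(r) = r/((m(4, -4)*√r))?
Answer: √8585 ≈ 92.655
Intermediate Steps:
w(r) = √r/8 (w(r) = (r/((4*√r)))/2 = (r*(1/(4*√r)))/2 = (√r/4)/2 = √r/8)
D(P, U) = -43 + U (D(P, U) = U - 43 = -43 + U)
√((32 + 100)*66 + D(w(14), 10 - 94)) = √((32 + 100)*66 + (-43 + (10 - 94))) = √(132*66 + (-43 - 84)) = √(8712 - 127) = √8585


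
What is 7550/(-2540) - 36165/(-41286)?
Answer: -1832085/873887 ≈ -2.0965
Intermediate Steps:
7550/(-2540) - 36165/(-41286) = 7550*(-1/2540) - 36165*(-1/41286) = -755/254 + 12055/13762 = -1832085/873887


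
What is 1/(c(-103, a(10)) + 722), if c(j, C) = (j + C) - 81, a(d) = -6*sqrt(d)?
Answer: 269/144542 + 3*sqrt(10)/144542 ≈ 0.0019267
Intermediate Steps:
c(j, C) = -81 + C + j (c(j, C) = (C + j) - 81 = -81 + C + j)
1/(c(-103, a(10)) + 722) = 1/((-81 - 6*sqrt(10) - 103) + 722) = 1/((-184 - 6*sqrt(10)) + 722) = 1/(538 - 6*sqrt(10))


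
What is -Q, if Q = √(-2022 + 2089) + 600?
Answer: -600 - √67 ≈ -608.19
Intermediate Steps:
Q = 600 + √67 (Q = √67 + 600 = 600 + √67 ≈ 608.19)
-Q = -(600 + √67) = -600 - √67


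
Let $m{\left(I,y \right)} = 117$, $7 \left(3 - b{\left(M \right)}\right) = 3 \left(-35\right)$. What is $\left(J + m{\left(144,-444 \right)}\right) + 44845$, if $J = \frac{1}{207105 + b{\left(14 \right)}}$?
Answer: $\frac{9312664327}{207123} \approx 44962.0$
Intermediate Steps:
$b{\left(M \right)} = 18$ ($b{\left(M \right)} = 3 - \frac{3 \left(-35\right)}{7} = 3 - -15 = 3 + 15 = 18$)
$J = \frac{1}{207123}$ ($J = \frac{1}{207105 + 18} = \frac{1}{207123} \approx 4.828 \cdot 10^{-6}$)
$\left(J + m{\left(144,-444 \right)}\right) + 44845 = \left(\frac{1}{207123} + 117\right) + 44845 = \frac{24233392}{207123} + 44845 = \frac{9312664327}{207123}$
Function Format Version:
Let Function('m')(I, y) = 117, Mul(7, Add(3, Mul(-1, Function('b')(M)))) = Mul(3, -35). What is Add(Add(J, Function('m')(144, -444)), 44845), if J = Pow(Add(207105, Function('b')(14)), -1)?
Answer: Rational(9312664327, 207123) ≈ 44962.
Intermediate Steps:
Function('b')(M) = 18 (Function('b')(M) = Add(3, Mul(Rational(-1, 7), Mul(3, -35))) = Add(3, Mul(Rational(-1, 7), -105)) = Add(3, 15) = 18)
J = Rational(1, 207123) (J = Pow(Add(207105, 18), -1) = Pow(207123, -1) = Rational(1, 207123) ≈ 4.8280e-6)
Add(Add(J, Function('m')(144, -444)), 44845) = Add(Add(Rational(1, 207123), 117), 44845) = Add(Rational(24233392, 207123), 44845) = Rational(9312664327, 207123)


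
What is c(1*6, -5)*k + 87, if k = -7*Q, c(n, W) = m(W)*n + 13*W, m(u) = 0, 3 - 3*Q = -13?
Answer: 7541/3 ≈ 2513.7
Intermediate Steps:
Q = 16/3 (Q = 1 - ⅓*(-13) = 1 + 13/3 = 16/3 ≈ 5.3333)
c(n, W) = 13*W (c(n, W) = 0*n + 13*W = 0 + 13*W = 13*W)
k = -112/3 (k = -7*16/3 = -112/3 ≈ -37.333)
c(1*6, -5)*k + 87 = (13*(-5))*(-112/3) + 87 = -65*(-112/3) + 87 = 7280/3 + 87 = 7541/3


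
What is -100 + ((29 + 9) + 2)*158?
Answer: 6220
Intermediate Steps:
-100 + ((29 + 9) + 2)*158 = -100 + (38 + 2)*158 = -100 + 40*158 = -100 + 6320 = 6220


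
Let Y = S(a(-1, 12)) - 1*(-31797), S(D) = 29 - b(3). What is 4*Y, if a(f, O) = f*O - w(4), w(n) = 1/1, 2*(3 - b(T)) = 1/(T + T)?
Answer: 381877/3 ≈ 1.2729e+5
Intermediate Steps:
b(T) = 3 - 1/(4*T) (b(T) = 3 - 1/(2*(T + T)) = 3 - 1/(2*T)/2 = 3 - 1/(4*T))
w(n) = 1
a(f, O) = -1 + O*f (a(f, O) = f*O - 1*1 = O*f - 1 = -1 + O*f)
S(D) = 313/12 (S(D) = 29 - (3 - 1/4/3) = 29 - (3 - 1/4*1/3) = 29 - (3 - 1/12) = 29 - 1*35/12 = 29 - 35/12 = 313/12)
Y = 381877/12 (Y = 313/12 - 1*(-31797) = 313/12 + 31797 = 381877/12 ≈ 31823.)
4*Y = 4*(381877/12) = 381877/3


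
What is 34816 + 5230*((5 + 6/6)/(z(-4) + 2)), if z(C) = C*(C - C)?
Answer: 50506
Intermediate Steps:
z(C) = 0 (z(C) = C*0 = 0)
34816 + 5230*((5 + 6/6)/(z(-4) + 2)) = 34816 + 5230*((5 + 6/6)/(0 + 2)) = 34816 + 5230*((5 + 6*(1/6))/2) = 34816 + 5230*((5 + 1)*(1/2)) = 34816 + 5230*(6*(1/2)) = 34816 + 5230*3 = 34816 + 15690 = 50506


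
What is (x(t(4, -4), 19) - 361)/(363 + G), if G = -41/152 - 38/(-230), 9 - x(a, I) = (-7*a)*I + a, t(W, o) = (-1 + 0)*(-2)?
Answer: -1538240/6343413 ≈ -0.24249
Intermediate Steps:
t(W, o) = 2 (t(W, o) = -1*(-2) = 2)
x(a, I) = 9 - a + 7*I*a (x(a, I) = 9 - ((-7*a)*I + a) = 9 - (-7*I*a + a) = 9 - (a - 7*I*a) = 9 + (-a + 7*I*a) = 9 - a + 7*I*a)
G = -1827/17480 (G = -41*1/152 - 38*(-1/230) = -41/152 + 19/115 = -1827/17480 ≈ -0.10452)
(x(t(4, -4), 19) - 361)/(363 + G) = ((9 - 1*2 + 7*19*2) - 361)/(363 - 1827/17480) = ((9 - 2 + 266) - 361)/(6343413/17480) = (273 - 361)*(17480/6343413) = -88*17480/6343413 = -1538240/6343413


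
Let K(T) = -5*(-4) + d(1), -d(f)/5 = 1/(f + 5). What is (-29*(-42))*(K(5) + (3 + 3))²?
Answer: 4628603/6 ≈ 7.7143e+5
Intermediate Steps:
d(f) = -5/(5 + f) (d(f) = -5/(f + 5) = -5/(5 + f))
K(T) = 115/6 (K(T) = -5*(-4) - 5/(5 + 1) = 20 - 5/6 = 20 - 5*⅙ = 20 - ⅚ = 115/6)
(-29*(-42))*(K(5) + (3 + 3))² = (-29*(-42))*(115/6 + (3 + 3))² = 1218*(115/6 + 6)² = 1218*(151/6)² = 1218*(22801/36) = 4628603/6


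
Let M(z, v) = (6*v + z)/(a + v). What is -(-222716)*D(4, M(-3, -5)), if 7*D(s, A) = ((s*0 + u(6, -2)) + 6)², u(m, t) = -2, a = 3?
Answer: 3563456/7 ≈ 5.0907e+5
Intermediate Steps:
M(z, v) = (z + 6*v)/(3 + v) (M(z, v) = (6*v + z)/(3 + v) = (z + 6*v)/(3 + v))
D(s, A) = 16/7 (D(s, A) = ((s*0 - 2) + 6)²/7 = ((0 - 2) + 6)²/7 = (-2 + 6)²/7 = (⅐)*4² = (⅐)*16 = 16/7)
-(-222716)*D(4, M(-3, -5)) = -(-222716)*16/7 = -55679*(-64/7) = 3563456/7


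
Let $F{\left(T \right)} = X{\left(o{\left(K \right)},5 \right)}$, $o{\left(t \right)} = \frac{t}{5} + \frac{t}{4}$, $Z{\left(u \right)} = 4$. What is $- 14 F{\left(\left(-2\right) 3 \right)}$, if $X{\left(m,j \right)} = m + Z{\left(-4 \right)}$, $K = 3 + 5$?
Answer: $- \frac{532}{5} \approx -106.4$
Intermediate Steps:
$K = 8$
$o{\left(t \right)} = \frac{9 t}{20}$ ($o{\left(t \right)} = t \frac{1}{5} + t \frac{1}{4} = \frac{t}{5} + \frac{t}{4} = \frac{9 t}{20}$)
$X{\left(m,j \right)} = 4 + m$ ($X{\left(m,j \right)} = m + 4 = 4 + m$)
$F{\left(T \right)} = \frac{38}{5}$ ($F{\left(T \right)} = 4 + \frac{9}{20} \cdot 8 = 4 + \frac{18}{5} = \frac{38}{5}$)
$- 14 F{\left(\left(-2\right) 3 \right)} = \left(-14\right) \frac{38}{5} = - \frac{532}{5}$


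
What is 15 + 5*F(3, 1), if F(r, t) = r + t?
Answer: 35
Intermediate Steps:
15 + 5*F(3, 1) = 15 + 5*(3 + 1) = 15 + 5*4 = 15 + 20 = 35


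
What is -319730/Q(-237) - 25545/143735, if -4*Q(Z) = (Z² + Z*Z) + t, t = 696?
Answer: 18093811267/1624694199 ≈ 11.137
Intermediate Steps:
Q(Z) = -174 - Z²/2 (Q(Z) = -((Z² + Z*Z) + 696)/4 = -((Z² + Z²) + 696)/4 = -(2*Z² + 696)/4 = -(696 + 2*Z²)/4 = -174 - Z²/2)
-319730/Q(-237) - 25545/143735 = -319730/(-174 - ½*(-237)²) - 25545/143735 = -319730/(-174 - ½*56169) - 25545*1/143735 = -319730/(-174 - 56169/2) - 5109/28747 = -319730/(-56517/2) - 5109/28747 = -319730*(-2/56517) - 5109/28747 = 639460/56517 - 5109/28747 = 18093811267/1624694199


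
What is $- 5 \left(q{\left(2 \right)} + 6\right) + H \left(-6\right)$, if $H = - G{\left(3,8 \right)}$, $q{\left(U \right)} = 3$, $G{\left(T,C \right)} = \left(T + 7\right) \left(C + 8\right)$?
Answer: $915$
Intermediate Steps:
$G{\left(T,C \right)} = \left(7 + T\right) \left(8 + C\right)$
$H = -160$ ($H = - (56 + 7 \cdot 8 + 8 \cdot 3 + 8 \cdot 3) = - (56 + 56 + 24 + 24) = \left(-1\right) 160 = -160$)
$- 5 \left(q{\left(2 \right)} + 6\right) + H \left(-6\right) = - 5 \left(3 + 6\right) - -960 = \left(-5\right) 9 + 960 = -45 + 960 = 915$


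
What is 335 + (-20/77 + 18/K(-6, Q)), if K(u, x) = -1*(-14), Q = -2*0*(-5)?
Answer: 25874/77 ≈ 336.03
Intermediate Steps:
Q = 0 (Q = 0*(-5) = 0)
K(u, x) = 14
335 + (-20/77 + 18/K(-6, Q)) = 335 + (-20/77 + 18/14) = 335 + (-20*1/77 + 18*(1/14)) = 335 + (-20/77 + 9/7) = 335 + 79/77 = 25874/77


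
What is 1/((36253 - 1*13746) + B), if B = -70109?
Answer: -1/47602 ≈ -2.1008e-5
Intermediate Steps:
1/((36253 - 1*13746) + B) = 1/((36253 - 1*13746) - 70109) = 1/((36253 - 13746) - 70109) = 1/(22507 - 70109) = 1/(-47602) = -1/47602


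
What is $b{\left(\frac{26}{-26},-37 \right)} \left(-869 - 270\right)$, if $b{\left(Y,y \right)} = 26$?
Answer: $-29614$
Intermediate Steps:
$b{\left(\frac{26}{-26},-37 \right)} \left(-869 - 270\right) = 26 \left(-869 - 270\right) = 26 \left(-1139\right) = -29614$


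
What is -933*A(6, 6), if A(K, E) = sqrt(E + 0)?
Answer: -933*sqrt(6) ≈ -2285.4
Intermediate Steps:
A(K, E) = sqrt(E)
-933*A(6, 6) = -933*sqrt(6)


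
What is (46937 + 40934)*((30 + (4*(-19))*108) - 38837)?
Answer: -4131255065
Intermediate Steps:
(46937 + 40934)*((30 + (4*(-19))*108) - 38837) = 87871*((30 - 76*108) - 38837) = 87871*((30 - 8208) - 38837) = 87871*(-8178 - 38837) = 87871*(-47015) = -4131255065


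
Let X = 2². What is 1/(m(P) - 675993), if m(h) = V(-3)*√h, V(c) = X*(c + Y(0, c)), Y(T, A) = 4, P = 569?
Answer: -675993/456966526945 - 4*√569/456966526945 ≈ -1.4795e-6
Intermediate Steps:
X = 4
V(c) = 16 + 4*c (V(c) = 4*(c + 4) = 4*(4 + c) = 16 + 4*c)
m(h) = 4*√h (m(h) = (16 + 4*(-3))*√h = (16 - 12)*√h = 4*√h)
1/(m(P) - 675993) = 1/(4*√569 - 675993) = 1/(-675993 + 4*√569)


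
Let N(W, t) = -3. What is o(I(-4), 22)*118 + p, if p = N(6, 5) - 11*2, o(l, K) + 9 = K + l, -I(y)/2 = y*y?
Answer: -2267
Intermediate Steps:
I(y) = -2*y² (I(y) = -2*y*y = -2*y²)
o(l, K) = -9 + K + l (o(l, K) = -9 + (K + l) = -9 + K + l)
p = -25 (p = -3 - 11*2 = -3 - 22 = -25)
o(I(-4), 22)*118 + p = (-9 + 22 - 2*(-4)²)*118 - 25 = (-9 + 22 - 2*16)*118 - 25 = (-9 + 22 - 32)*118 - 25 = -19*118 - 25 = -2242 - 25 = -2267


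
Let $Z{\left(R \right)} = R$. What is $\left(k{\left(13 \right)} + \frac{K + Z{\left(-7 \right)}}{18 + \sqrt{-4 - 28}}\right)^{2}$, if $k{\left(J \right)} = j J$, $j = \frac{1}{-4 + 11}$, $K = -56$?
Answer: $\frac{- 37441 i - 21528 \sqrt{2}}{196 \left(- 73 i + 36 \sqrt{2}\right)} \approx 0.7621 - 2.6594 i$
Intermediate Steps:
$j = \frac{1}{7} \approx 0.14286$
$k{\left(J \right)} = \frac{J}{7}$
$\left(k{\left(13 \right)} + \frac{K + Z{\left(-7 \right)}}{18 + \sqrt{-4 - 28}}\right)^{2} = \left(\frac{1}{7} \cdot 13 + \frac{-56 - 7}{18 + \sqrt{-4 - 28}}\right)^{2} = \left(\frac{13}{7} - \frac{63}{18 + \sqrt{-32}}\right)^{2} = \left(\frac{13}{7} - \frac{63}{18 + 4 i \sqrt{2}}\right)^{2}$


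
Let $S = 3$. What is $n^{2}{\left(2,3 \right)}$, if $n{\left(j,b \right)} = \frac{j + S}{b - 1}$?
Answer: $\frac{25}{4} \approx 6.25$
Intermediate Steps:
$n{\left(j,b \right)} = \frac{3 + j}{-1 + b}$ ($n{\left(j,b \right)} = \frac{j + 3}{b - 1} = \frac{3 + j}{-1 + b}$)
$n^{2}{\left(2,3 \right)} = \left(\frac{3 + 2}{-1 + 3}\right)^{2} = \left(\frac{1}{2} \cdot 5\right)^{2} = \left(\frac{5}{2}\right)^{2} = \frac{25}{4}$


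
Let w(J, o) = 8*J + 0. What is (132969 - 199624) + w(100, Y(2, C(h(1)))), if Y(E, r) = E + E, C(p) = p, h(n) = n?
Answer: -65855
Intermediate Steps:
Y(E, r) = 2*E
w(J, o) = 8*J
(132969 - 199624) + w(100, Y(2, C(h(1)))) = (132969 - 199624) + 8*100 = -66655 + 800 = -65855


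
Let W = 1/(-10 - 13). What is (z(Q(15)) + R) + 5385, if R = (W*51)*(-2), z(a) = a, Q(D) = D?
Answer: 124302/23 ≈ 5404.4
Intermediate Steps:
W = -1/23 (W = 1/(-23) = -1/23 ≈ -0.043478)
R = 102/23 (R = -1/23*51*(-2) = -51/23*(-2) = 102/23 ≈ 4.4348)
(z(Q(15)) + R) + 5385 = (15 + 102/23) + 5385 = 447/23 + 5385 = 124302/23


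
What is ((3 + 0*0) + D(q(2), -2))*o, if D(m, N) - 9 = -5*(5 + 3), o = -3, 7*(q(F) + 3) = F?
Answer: 84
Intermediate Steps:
q(F) = -3 + F/7
D(m, N) = -31 (D(m, N) = 9 - 5*(5 + 3) = 9 - 5*8 = 9 - 40 = -31)
((3 + 0*0) + D(q(2), -2))*o = ((3 + 0*0) - 31)*(-3) = ((3 + 0) - 31)*(-3) = (3 - 31)*(-3) = -28*(-3) = 84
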